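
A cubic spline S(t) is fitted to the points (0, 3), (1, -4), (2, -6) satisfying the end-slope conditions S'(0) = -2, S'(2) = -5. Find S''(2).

-18

Write M_i for S''(x_i). With h_i = 1, 1 and divided differences Δ_i = -7, -2, the continuity of S' gives the tridiagonal system
  1·M_0 + 4·M_1 + 1·M_2 = 6(Δ_1 - Δ_0) = 30
Clamped end conditions give two more equations: 2h_0·M_0 + h_0·M_1 = 6(Δ_0 - S'(0)) = -30 and h_1·M_1 + 2h_1·M_2 = 6(S'(2) - Δ_1) = -18.
Solving: M_0 = -24, M_1 = 18, M_2 = -18.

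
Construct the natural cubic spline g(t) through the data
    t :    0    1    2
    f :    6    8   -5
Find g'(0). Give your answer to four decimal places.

5.7500

Put M_i = g'' at the i-th knot. Here h = (1, 1) and Δ = (2, -13), so the interior equations h_(i-1)·M_(i-1) + 2(h_(i-1)+h_i)·M_i + h_i·M_(i+1) = 6(Δ_i − Δ_(i-1)) read
  1·M_0 + 4·M_1 + 1·M_2 = 6(Δ_1 - Δ_0) = -90
Natural end conditions: M_0 = M_2 = 0.
Solving the tridiagonal system: M_0 = 0, M_1 = -45/2, M_2 = 0.
On [0, 1], g'(t) = b_0 + 2c_0·t + 3d_0·t² with b_0 = Δ_0 - h_0(2M_0 + M_1)/6 = 23/4, c_0 = M_0/2 = 0, d_0 = (M_1 - M_0)/(6h_0) = -15/4. So g'(0) = 23/4.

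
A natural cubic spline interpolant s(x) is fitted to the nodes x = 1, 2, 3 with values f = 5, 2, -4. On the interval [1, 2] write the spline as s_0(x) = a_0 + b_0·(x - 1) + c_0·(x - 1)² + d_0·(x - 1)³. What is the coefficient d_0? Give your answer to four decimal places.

-0.7500

Write m_i for s''(x_i). With h_i = 1, 1 and divided differences Δ_i = -3, -6, the continuity of s' gives the tridiagonal system
  1·m_0 + 4·m_1 + 1·m_2 = 6(Δ_1 - Δ_0) = -18
Natural end conditions: m_0 = m_2 = 0.
Hence m_0 = 0, m_1 = -9/2, m_2 = 0.
On [1, 2], with s_0(x) = a_0 + b_0·(x - 1) + c_0·(x - 1)² + d_0·(x - 1)³: c_0 = m_0/2 = 0, d_0 = (m_1 - m_0)/(6h_0) = -3/4, b_0 = Δ_0 - h_0(2m_0 + m_1)/6 = -9/4.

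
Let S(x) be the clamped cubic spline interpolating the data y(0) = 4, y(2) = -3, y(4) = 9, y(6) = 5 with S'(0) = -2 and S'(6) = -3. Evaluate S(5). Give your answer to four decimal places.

Let σ_i = S''(x_i). Step sizes h_i = 2, 2, 2; slopes of the chords Δ_i = (y_(i+1) - y_i)/h_i = -7/2, 6, -2.
  2·σ_0 + 8·σ_1 + 2·σ_2 = 6(Δ_1 - Δ_0) = 57
  2·σ_1 + 8·σ_2 + 2·σ_3 = 6(Δ_2 - Δ_1) = -48
Clamped end conditions give two more equations: 2h_0·σ_0 + h_0·σ_1 = 6(Δ_0 - S'(0)) = -9 and h_2·σ_2 + 2h_2·σ_3 = 6(S'(6) - Δ_2) = -6.
Solving: σ_0 = -241/30, σ_1 = 347/30, σ_2 = -146/15, σ_3 = 101/30.
On [4, 6], S(x) = 9 + 101/30·(x - 4) - 73/15·(x - 4)² + 131/120·(x - 4)³.
With (x - 4) = 1: S(5) = 1031/120.

8.5917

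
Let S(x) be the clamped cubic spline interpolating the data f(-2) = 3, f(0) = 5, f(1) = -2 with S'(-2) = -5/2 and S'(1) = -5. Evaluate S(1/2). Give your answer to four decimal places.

Write M_i for S''(x_i). With h_i = 2, 1 and divided differences Δ_i = 1, -7, the continuity of S' gives the tridiagonal system
  2·M_0 + 6·M_1 + 1·M_2 = 6(Δ_1 - Δ_0) = -48
Clamped end conditions give two more equations: 2h_0·M_0 + h_0·M_1 = 6(Δ_0 - S'(-2)) = 21 and h_1·M_1 + 2h_1·M_2 = 6(S'(1) - Δ_1) = 12.
Hence M_0 = 149/12, M_1 = -43/3, M_2 = 79/6.
On [0, 1], S(x) = 5 - 53/12·x - 43/6·x² + 55/12·x³.
With x = 1/2: S(1/2) = 151/96.

1.5729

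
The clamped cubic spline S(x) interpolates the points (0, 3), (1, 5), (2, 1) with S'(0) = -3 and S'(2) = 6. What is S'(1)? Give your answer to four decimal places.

Put M_i = S'' at the i-th knot. Here h = (1, 1) and Δ = (2, -4), so the interior equations h_(i-1)·M_(i-1) + 2(h_(i-1)+h_i)·M_i + h_i·M_(i+1) = 6(Δ_i − Δ_(i-1)) read
  1·M_0 + 4·M_1 + 1·M_2 = 6(Δ_1 - Δ_0) = -36
Clamped end conditions give two more equations: 2h_0·M_0 + h_0·M_1 = 6(Δ_0 - S'(0)) = 30 and h_1·M_1 + 2h_1·M_2 = 6(S'(2) - Δ_1) = 60.
Solving the tridiagonal system: M_0 = 57/2, M_1 = -27, M_2 = 87/2.
On [1, 2], S'(x) = b_1 + 2c_1·(x - 1) + 3d_1·(x - 1)² with b_1 = Δ_1 - h_1(2M_1 + M_2)/6 = -9/4, c_1 = M_1/2 = -27/2, d_1 = (M_2 - M_1)/(6h_1) = 47/4. So S'(1) = -9/4.

-2.2500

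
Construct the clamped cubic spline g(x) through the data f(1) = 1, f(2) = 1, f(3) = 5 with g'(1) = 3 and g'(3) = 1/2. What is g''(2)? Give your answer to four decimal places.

Write M_i for g''(x_i). With h_i = 1, 1 and divided differences Δ_i = 0, 4, the continuity of g' gives the tridiagonal system
  1·M_0 + 4·M_1 + 1·M_2 = 6(Δ_1 - Δ_0) = 24
Clamped end conditions give two more equations: 2h_0·M_0 + h_0·M_1 = 6(Δ_0 - g'(1)) = -18 and h_1·M_1 + 2h_1·M_2 = 6(g'(3) - Δ_1) = -21.
Solving the tridiagonal system: M_0 = -65/4, M_1 = 29/2, M_2 = -71/4.

14.5000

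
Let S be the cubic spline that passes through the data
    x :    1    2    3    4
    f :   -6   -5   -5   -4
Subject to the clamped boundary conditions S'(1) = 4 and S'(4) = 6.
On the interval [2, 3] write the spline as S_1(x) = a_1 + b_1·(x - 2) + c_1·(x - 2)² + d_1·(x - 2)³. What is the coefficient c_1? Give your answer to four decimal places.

0.8667

With σ_i denoting the second derivative at x_i, h_i = 1, 1, 1, and Δ_i = (y_(i+1) − y_i)/h_i = 1, 0, 1:
  1·σ_0 + 4·σ_1 + 1·σ_2 = 6(Δ_1 - Δ_0) = -6
  1·σ_1 + 4·σ_2 + 1·σ_3 = 6(Δ_2 - Δ_1) = 6
Clamped end conditions give two more equations: 2h_0·σ_0 + h_0·σ_1 = 6(Δ_0 - S'(1)) = -18 and h_2·σ_2 + 2h_2·σ_3 = 6(S'(4) - Δ_2) = 30.
Solving the tridiagonal system: σ_0 = -148/15, σ_1 = 26/15, σ_2 = -46/15, σ_3 = 248/15.
On [2, 3], with S_1(x) = a_1 + b_1·(x - 2) + c_1·(x - 2)² + d_1·(x - 2)³: c_1 = σ_1/2 = 13/15, d_1 = (σ_2 - σ_1)/(6h_1) = -4/5, b_1 = Δ_1 - h_1(2σ_1 + σ_2)/6 = -1/15.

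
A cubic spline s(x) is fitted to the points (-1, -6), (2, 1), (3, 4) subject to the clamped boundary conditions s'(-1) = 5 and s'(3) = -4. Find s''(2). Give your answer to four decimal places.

Let m_i = s''(x_i). Step sizes h_i = 3, 1; slopes of the chords Δ_i = (y_(i+1) - y_i)/h_i = 7/3, 3.
  3·m_0 + 8·m_1 + 1·m_2 = 6(Δ_1 - Δ_0) = 4
Clamped end conditions give two more equations: 2h_0·m_0 + h_0·m_1 = 6(Δ_0 - s'(-1)) = -16 and h_1·m_1 + 2h_1·m_2 = 6(s'(3) - Δ_1) = -42.
Forward elimination and back-substitution give m_0 = -65/12, m_1 = 11/2, m_2 = -95/4.

5.5000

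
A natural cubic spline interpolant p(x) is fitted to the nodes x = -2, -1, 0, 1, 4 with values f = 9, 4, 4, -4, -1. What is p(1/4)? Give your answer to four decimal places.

Write σ_i for p''(x_i). With h_i = 1, 1, 1, 3 and divided differences Δ_i = -5, 0, -8, 1, the continuity of p' gives the tridiagonal system
  1·σ_0 + 4·σ_1 + 1·σ_2 = 6(Δ_1 - Δ_0) = 30
  1·σ_1 + 4·σ_2 + 1·σ_3 = 6(Δ_2 - Δ_1) = -48
  1·σ_2 + 8·σ_3 + 3·σ_4 = 6(Δ_3 - Δ_2) = 54
Natural end conditions: σ_0 = σ_4 = 0.
Solving: σ_0 = 0, σ_1 = 342/29, σ_2 = -498/29, σ_3 = 258/29, σ_4 = 0.
On [0, 1], p(x) = 4 - 109/29·x - 249/29·x² + 126/29·x³.
With x = 1/4: p(1/4) = 2405/928.

2.5916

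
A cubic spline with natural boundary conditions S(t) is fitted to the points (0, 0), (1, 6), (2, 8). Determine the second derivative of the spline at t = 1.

-6

With M_i denoting the second derivative at x_i, h_i = 1, 1, and Δ_i = (y_(i+1) − y_i)/h_i = 6, 2:
  1·M_0 + 4·M_1 + 1·M_2 = 6(Δ_1 - Δ_0) = -24
Natural end conditions: M_0 = M_2 = 0.
Hence M_0 = 0, M_1 = -6, M_2 = 0.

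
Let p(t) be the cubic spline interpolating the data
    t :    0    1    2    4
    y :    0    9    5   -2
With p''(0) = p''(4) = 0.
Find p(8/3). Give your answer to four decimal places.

Write σ_i for p''(x_i). With h_i = 1, 1, 2 and divided differences Δ_i = 9, -4, -7/2, the continuity of p' gives the tridiagonal system
  1·σ_0 + 4·σ_1 + 1·σ_2 = 6(Δ_1 - Δ_0) = -78
  1·σ_1 + 6·σ_2 + 2·σ_3 = 6(Δ_2 - Δ_1) = 3
Natural end conditions: σ_0 = σ_3 = 0.
Hence σ_0 = 0, σ_1 = -471/23, σ_2 = 90/23, σ_3 = 0.
On [2, 4], p(t) = 5 - 281/46·(t - 2) + 45/23·(t - 2)² - 15/46·(t - 2)³.
With (t - 2) = 2/3: p(8/3) = 352/207.

1.7005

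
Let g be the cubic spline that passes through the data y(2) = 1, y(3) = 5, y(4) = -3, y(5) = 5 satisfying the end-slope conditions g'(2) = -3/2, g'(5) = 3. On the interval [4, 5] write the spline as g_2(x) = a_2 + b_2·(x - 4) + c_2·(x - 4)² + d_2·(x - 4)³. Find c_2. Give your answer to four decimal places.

With σ_i denoting the second derivative at x_i, h_i = 1, 1, 1, and Δ_i = (y_(i+1) − y_i)/h_i = 4, -8, 8:
  1·σ_0 + 4·σ_1 + 1·σ_2 = 6(Δ_1 - Δ_0) = -72
  1·σ_1 + 4·σ_2 + 1·σ_3 = 6(Δ_2 - Δ_1) = 96
Clamped end conditions give two more equations: 2h_0·σ_0 + h_0·σ_1 = 6(Δ_0 - g'(2)) = 33 and h_2·σ_2 + 2h_2·σ_3 = 6(g'(5) - Δ_2) = -30.
Forward elimination and back-substitution give σ_0 = 176/5, σ_1 = -187/5, σ_2 = 212/5, σ_3 = -181/5.
On [4, 5], with g_2(x) = a_2 + b_2·(x - 4) + c_2·(x - 4)² + d_2·(x - 4)³: c_2 = σ_2/2 = 106/5, d_2 = (σ_3 - σ_2)/(6h_2) = -131/10, b_2 = Δ_2 - h_2(2σ_2 + σ_3)/6 = -1/10.

21.2000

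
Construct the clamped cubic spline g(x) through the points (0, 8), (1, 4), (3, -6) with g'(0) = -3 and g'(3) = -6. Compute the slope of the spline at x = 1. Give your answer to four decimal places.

-4.5000

With M_i denoting the second derivative at x_i, h_i = 1, 2, and Δ_i = (y_(i+1) − y_i)/h_i = -4, -5:
  1·M_0 + 6·M_1 + 2·M_2 = 6(Δ_1 - Δ_0) = -6
Clamped end conditions give two more equations: 2h_0·M_0 + h_0·M_1 = 6(Δ_0 - g'(0)) = -6 and h_1·M_1 + 2h_1·M_2 = 6(g'(3) - Δ_1) = -6.
Hence M_0 = -3, M_1 = 0, M_2 = -3/2.
On [1, 3], g'(x) = b_1 + 2c_1·(x - 1) + 3d_1·(x - 1)² with b_1 = Δ_1 - h_1(2M_1 + M_2)/6 = -9/2, c_1 = M_1/2 = 0, d_1 = (M_2 - M_1)/(6h_1) = -1/8. So g'(1) = -9/2.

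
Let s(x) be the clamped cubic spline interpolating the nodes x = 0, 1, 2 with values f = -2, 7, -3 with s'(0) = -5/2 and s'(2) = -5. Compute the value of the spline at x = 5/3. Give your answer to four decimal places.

Put m_i = s'' at the i-th knot. Here h = (1, 1) and Δ = (9, -10), so the interior equations h_(i-1)·m_(i-1) + 2(h_(i-1)+h_i)·m_i + h_i·m_(i+1) = 6(Δ_i − Δ_(i-1)) read
  1·m_0 + 4·m_1 + 1·m_2 = 6(Δ_1 - Δ_0) = -114
Clamped end conditions give two more equations: 2h_0·m_0 + h_0·m_1 = 6(Δ_0 - s'(0)) = 69 and h_1·m_1 + 2h_1·m_2 = 6(s'(2) - Δ_1) = 30.
Solving: m_0 = 247/4, m_1 = -109/2, m_2 = 169/4.
On [1, 2], s(x) = 7 + 9/8·(x - 1) - 109/4·(x - 1)² + 129/8·(x - 1)³.
With (x - 1) = 2/3: s(5/3) = 5/12.

0.4167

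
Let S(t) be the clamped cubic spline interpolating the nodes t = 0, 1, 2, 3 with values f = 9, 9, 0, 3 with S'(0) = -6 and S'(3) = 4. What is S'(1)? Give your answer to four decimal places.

-4.1333

With m_i denoting the second derivative at x_i, h_i = 1, 1, 1, and Δ_i = (y_(i+1) − y_i)/h_i = 0, -9, 3:
  1·m_0 + 4·m_1 + 1·m_2 = 6(Δ_1 - Δ_0) = -54
  1·m_1 + 4·m_2 + 1·m_3 = 6(Δ_2 - Δ_1) = 72
Clamped end conditions give two more equations: 2h_0·m_0 + h_0·m_1 = 6(Δ_0 - S'(0)) = 36 and h_2·m_2 + 2h_2·m_3 = 6(S'(3) - Δ_2) = 6.
Hence m_0 = 484/15, m_1 = -428/15, m_2 = 418/15, m_3 = -164/15.
On [1, 2], S'(t) = b_1 + 2c_1·(t - 1) + 3d_1·(t - 1)² with b_1 = Δ_1 - h_1(2m_1 + m_2)/6 = -62/15, c_1 = m_1/2 = -214/15, d_1 = (m_2 - m_1)/(6h_1) = 47/5. So S'(1) = -62/15.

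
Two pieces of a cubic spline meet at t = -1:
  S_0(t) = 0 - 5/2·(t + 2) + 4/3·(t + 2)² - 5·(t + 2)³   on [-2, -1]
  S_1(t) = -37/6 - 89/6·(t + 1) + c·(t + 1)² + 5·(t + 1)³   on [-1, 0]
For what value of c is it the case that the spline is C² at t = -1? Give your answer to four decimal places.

-13.6667

S_0''(t) = 8/3 - 30·(t + 2), so S_0''(-1) = -82/3. On the right, S_1''(-1) = 2c, so c = -41/3.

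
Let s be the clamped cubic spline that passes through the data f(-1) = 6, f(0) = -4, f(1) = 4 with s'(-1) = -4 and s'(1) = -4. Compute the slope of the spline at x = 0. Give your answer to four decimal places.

0.5000

Let m_i = s''(x_i). Step sizes h_i = 1, 1; slopes of the chords Δ_i = (y_(i+1) - y_i)/h_i = -10, 8.
  1·m_0 + 4·m_1 + 1·m_2 = 6(Δ_1 - Δ_0) = 108
Clamped end conditions give two more equations: 2h_0·m_0 + h_0·m_1 = 6(Δ_0 - s'(-1)) = -36 and h_1·m_1 + 2h_1·m_2 = 6(s'(1) - Δ_1) = -72.
Hence m_0 = -45, m_1 = 54, m_2 = -63.
On [0, 1], s'(x) = b_1 + 2c_1·x + 3d_1·x² with b_1 = Δ_1 - h_1(2m_1 + m_2)/6 = 1/2, c_1 = m_1/2 = 27, d_1 = (m_2 - m_1)/(6h_1) = -39/2. So s'(0) = 1/2.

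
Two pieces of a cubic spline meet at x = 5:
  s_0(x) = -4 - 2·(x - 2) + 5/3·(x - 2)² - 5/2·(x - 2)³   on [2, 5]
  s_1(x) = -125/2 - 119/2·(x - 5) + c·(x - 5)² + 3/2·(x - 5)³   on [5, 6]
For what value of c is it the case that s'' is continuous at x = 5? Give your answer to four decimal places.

s_0''(x) = 10/3 - 15·(x - 2), so s_0''(5) = -125/3. On the right, s_1''(5) = 2c, so c = -125/6.

-20.8333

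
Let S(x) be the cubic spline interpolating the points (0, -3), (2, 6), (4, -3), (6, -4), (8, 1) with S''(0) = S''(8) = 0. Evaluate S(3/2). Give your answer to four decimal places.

Put M_i = S'' at the i-th knot. Here h = (2, 2, 2, 2) and Δ = (9/2, -9/2, -1/2, 5/2), so the interior equations h_(i-1)·M_(i-1) + 2(h_(i-1)+h_i)·M_i + h_i·M_(i+1) = 6(Δ_i − Δ_(i-1)) read
  2·M_0 + 8·M_1 + 2·M_2 = 6(Δ_1 - Δ_0) = -54
  2·M_1 + 8·M_2 + 2·M_3 = 6(Δ_2 - Δ_1) = 24
  2·M_2 + 8·M_3 + 2·M_4 = 6(Δ_3 - Δ_2) = 18
Natural end conditions: M_0 = M_4 = 0.
Solving: M_0 = 0, M_1 = -111/14, M_2 = 33/7, M_3 = 15/14, M_4 = 0.
On [0, 2], S(x) = -3 + 50/7·x + 0·x² - 37/56·x³.
With x = 3/2: S(3/2) = 351/64.

5.4844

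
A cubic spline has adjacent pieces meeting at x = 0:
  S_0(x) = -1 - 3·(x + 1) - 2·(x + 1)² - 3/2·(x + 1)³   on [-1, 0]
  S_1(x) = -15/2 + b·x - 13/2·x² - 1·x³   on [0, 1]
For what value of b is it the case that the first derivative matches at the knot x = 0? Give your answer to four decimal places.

-11.5000

S_0'(x) = -3 - 4·(x + 1) - 9/2·(x + 1)², so S_0'(0) = -23/2. On the right, S_1'(0) = b, so b = -23/2.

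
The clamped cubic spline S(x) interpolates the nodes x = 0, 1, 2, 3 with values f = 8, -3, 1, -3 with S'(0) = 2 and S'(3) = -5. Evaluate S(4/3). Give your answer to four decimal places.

Put σ_i = S'' at the i-th knot. Here h = (1, 1, 1) and Δ = (-11, 4, -4), so the interior equations h_(i-1)·σ_(i-1) + 2(h_(i-1)+h_i)·σ_i + h_i·σ_(i+1) = 6(Δ_i − Δ_(i-1)) read
  1·σ_0 + 4·σ_1 + 1·σ_2 = 6(Δ_1 - Δ_0) = 90
  1·σ_1 + 4·σ_2 + 1·σ_3 = 6(Δ_2 - Δ_1) = -48
Clamped end conditions give two more equations: 2h_0·σ_0 + h_0·σ_1 = 6(Δ_0 - S'(0)) = -78 and h_2·σ_2 + 2h_2·σ_3 = 6(S'(3) - Δ_2) = -6.
Forward elimination and back-substitution give σ_0 = -916/15, σ_1 = 662/15, σ_2 = -382/15, σ_3 = 146/15.
On [1, 2], S(x) = -3 - 97/15·(x - 1) + 331/15·(x - 1)² - 58/5·(x - 1)³.
With (x - 1) = 1/3: S(4/3) = -47/15.

-3.1333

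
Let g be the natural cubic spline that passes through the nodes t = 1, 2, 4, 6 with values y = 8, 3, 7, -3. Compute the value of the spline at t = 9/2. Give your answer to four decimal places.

6.1705

Let M_i = g''(x_i). Step sizes h_i = 1, 2, 2; slopes of the chords Δ_i = (y_(i+1) - y_i)/h_i = -5, 2, -5.
  1·M_0 + 6·M_1 + 2·M_2 = 6(Δ_1 - Δ_0) = 42
  2·M_1 + 8·M_2 + 2·M_3 = 6(Δ_2 - Δ_1) = -42
Natural end conditions: M_0 = M_3 = 0.
Solving the tridiagonal system: M_0 = 0, M_1 = 105/11, M_2 = -84/11, M_3 = 0.
On [4, 6], g(t) = 7 + 1/11·(t - 4) - 42/11·(t - 4)² + 7/11·(t - 4)³.
With (t - 4) = 1/2: g(9/2) = 543/88.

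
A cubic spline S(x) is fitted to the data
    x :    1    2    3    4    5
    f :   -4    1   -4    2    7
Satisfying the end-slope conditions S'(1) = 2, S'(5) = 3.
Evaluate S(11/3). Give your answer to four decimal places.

-0.7937

Put m_i = S'' at the i-th knot. Here h = (1, 1, 1, 1) and Δ = (5, -5, 6, 5), so the interior equations h_(i-1)·m_(i-1) + 2(h_(i-1)+h_i)·m_i + h_i·m_(i+1) = 6(Δ_i − Δ_(i-1)) read
  1·m_0 + 4·m_1 + 1·m_2 = 6(Δ_1 - Δ_0) = -60
  1·m_1 + 4·m_2 + 1·m_3 = 6(Δ_2 - Δ_1) = 66
  1·m_2 + 4·m_3 + 1·m_4 = 6(Δ_3 - Δ_2) = -6
Clamped end conditions give two more equations: 2h_0·m_0 + h_0·m_1 = 6(Δ_0 - S'(1)) = 18 and h_3·m_3 + 2h_3·m_4 = 6(S'(5) - Δ_3) = -12.
Hence m_0 = 157/7, m_1 = -188/7, m_2 = 25, m_3 = -50/7, m_4 = -17/7.
On [3, 4], S(x) = -4 - 8/7·(x - 3) + 25/2·(x - 3)² - 75/14·(x - 3)³.
With (x - 3) = 2/3: S(11/3) = -50/63.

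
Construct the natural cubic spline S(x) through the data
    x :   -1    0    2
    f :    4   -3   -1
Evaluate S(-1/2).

Write M_i for S''(x_i). With h_i = 1, 2 and divided differences Δ_i = -7, 1, the continuity of S' gives the tridiagonal system
  1·M_0 + 6·M_1 + 2·M_2 = 6(Δ_1 - Δ_0) = 48
Natural end conditions: M_0 = M_2 = 0.
Forward elimination and back-substitution give M_0 = 0, M_1 = 8, M_2 = 0.
On [-1, 0], S(x) = 4 - 25/3·(x + 1) + 0·(x + 1)² + 4/3·(x + 1)³.
With (x + 1) = 1/2: S(-1/2) = 0.

0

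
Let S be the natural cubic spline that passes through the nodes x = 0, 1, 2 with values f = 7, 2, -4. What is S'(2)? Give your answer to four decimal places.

Put M_i = S'' at the i-th knot. Here h = (1, 1) and Δ = (-5, -6), so the interior equations h_(i-1)·M_(i-1) + 2(h_(i-1)+h_i)·M_i + h_i·M_(i+1) = 6(Δ_i − Δ_(i-1)) read
  1·M_0 + 4·M_1 + 1·M_2 = 6(Δ_1 - Δ_0) = -6
Natural end conditions: M_0 = M_2 = 0.
Forward elimination and back-substitution give M_0 = 0, M_1 = -3/2, M_2 = 0.
On [1, 2], S'(x) = b_1 + 2c_1·(x - 1) + 3d_1·(x - 1)² with b_1 = Δ_1 - h_1(2M_1 + M_2)/6 = -11/2, c_1 = M_1/2 = -3/4, d_1 = (M_2 - M_1)/(6h_1) = 1/4. So S'(2) = -25/4.

-6.2500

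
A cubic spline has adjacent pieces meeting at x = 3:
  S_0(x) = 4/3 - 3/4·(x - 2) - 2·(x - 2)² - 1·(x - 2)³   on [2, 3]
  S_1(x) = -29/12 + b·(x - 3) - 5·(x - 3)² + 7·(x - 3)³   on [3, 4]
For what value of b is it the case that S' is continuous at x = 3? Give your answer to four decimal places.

S_0'(x) = -3/4 - 4·(x - 2) - 3·(x - 2)², so S_0'(3) = -31/4. On the right, S_1'(3) = b, so b = -31/4.

-7.7500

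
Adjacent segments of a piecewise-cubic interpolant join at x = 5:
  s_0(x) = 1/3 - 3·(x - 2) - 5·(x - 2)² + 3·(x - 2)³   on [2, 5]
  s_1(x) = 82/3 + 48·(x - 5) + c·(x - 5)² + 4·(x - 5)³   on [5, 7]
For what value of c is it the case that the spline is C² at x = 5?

s_0''(x) = -10 + 18·(x - 2), so s_0''(5) = 44. On the right, s_1''(5) = 2c, so c = 22.

22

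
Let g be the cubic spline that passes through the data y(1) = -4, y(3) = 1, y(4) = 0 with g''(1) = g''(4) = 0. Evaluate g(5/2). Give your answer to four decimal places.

0.5156

Let σ_i = g''(x_i). Step sizes h_i = 2, 1; slopes of the chords Δ_i = (y_(i+1) - y_i)/h_i = 5/2, -1.
  2·σ_0 + 6·σ_1 + 1·σ_2 = 6(Δ_1 - Δ_0) = -21
Natural end conditions: σ_0 = σ_2 = 0.
Solving: σ_0 = 0, σ_1 = -7/2, σ_2 = 0.
On [1, 3], g(x) = -4 + 11/3·(x - 1) + 0·(x - 1)² - 7/24·(x - 1)³.
With (x - 1) = 3/2: g(5/2) = 33/64.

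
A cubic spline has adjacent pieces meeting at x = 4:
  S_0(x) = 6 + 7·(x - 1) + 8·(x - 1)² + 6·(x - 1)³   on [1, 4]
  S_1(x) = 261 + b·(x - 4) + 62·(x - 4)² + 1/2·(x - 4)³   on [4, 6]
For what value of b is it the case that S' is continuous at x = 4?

S_0'(x) = 7 + 16·(x - 1) + 18·(x - 1)², so S_0'(4) = 217. On the right, S_1'(4) = b, so b = 217.

217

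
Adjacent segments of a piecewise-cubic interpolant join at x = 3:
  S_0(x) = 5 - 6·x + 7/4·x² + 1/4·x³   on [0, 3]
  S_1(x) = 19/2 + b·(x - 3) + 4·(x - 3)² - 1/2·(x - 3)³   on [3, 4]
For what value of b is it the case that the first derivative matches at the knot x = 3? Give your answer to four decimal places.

11.2500

S_0'(x) = -6 + 7/2·x + 3/4·x², so S_0'(3) = 45/4. On the right, S_1'(3) = b, so b = 45/4.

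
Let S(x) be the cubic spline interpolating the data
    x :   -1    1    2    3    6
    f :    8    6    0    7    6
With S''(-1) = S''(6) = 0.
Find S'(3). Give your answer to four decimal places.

8.1498

Let M_i = S''(x_i). Step sizes h_i = 2, 1, 1, 3; slopes of the chords Δ_i = (y_(i+1) - y_i)/h_i = -1, -6, 7, -1/3.
  2·M_0 + 6·M_1 + 1·M_2 = 6(Δ_1 - Δ_0) = -30
  1·M_1 + 4·M_2 + 1·M_3 = 6(Δ_2 - Δ_1) = 78
  1·M_2 + 8·M_3 + 3·M_4 = 6(Δ_3 - Δ_2) = -44
Natural end conditions: M_0 = M_4 = 0.
Forward elimination and back-substitution give M_0 = 0, M_1 = -799/89, M_2 = 2124/89, M_3 = -755/89, M_4 = 0.
On [3, 6], S'(x) = b_3 + 2c_3·(x - 3) + 3d_3·(x - 3)² with b_3 = Δ_3 - h_3(2M_3 + M_4)/6 = 2176/267, c_3 = M_3/2 = -755/178, d_3 = (M_4 - M_3)/(6h_3) = 755/1602. So S'(3) = 2176/267.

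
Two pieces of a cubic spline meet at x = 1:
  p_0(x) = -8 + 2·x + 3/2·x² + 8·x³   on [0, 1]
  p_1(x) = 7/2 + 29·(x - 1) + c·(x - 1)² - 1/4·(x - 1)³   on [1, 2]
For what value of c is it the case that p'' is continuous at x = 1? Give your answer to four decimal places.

25.5000

p_0''(x) = 3 + 48·x, so p_0''(1) = 51. On the right, p_1''(1) = 2c, so c = 51/2.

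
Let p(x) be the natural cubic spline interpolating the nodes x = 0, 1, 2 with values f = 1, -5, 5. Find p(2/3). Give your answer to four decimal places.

With m_i denoting the second derivative at x_i, h_i = 1, 1, and Δ_i = (y_(i+1) − y_i)/h_i = -6, 10:
  1·m_0 + 4·m_1 + 1·m_2 = 6(Δ_1 - Δ_0) = 96
Natural end conditions: m_0 = m_2 = 0.
Hence m_0 = 0, m_1 = 24, m_2 = 0.
On [0, 1], p(x) = 1 - 10·x + 0·x² + 4·x³.
With x = 2/3: p(2/3) = -121/27.

-4.4815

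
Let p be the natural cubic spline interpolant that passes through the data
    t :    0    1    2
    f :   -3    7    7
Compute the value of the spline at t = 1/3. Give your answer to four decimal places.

1.0741

Write m_i for p''(x_i). With h_i = 1, 1 and divided differences Δ_i = 10, 0, the continuity of p' gives the tridiagonal system
  1·m_0 + 4·m_1 + 1·m_2 = 6(Δ_1 - Δ_0) = -60
Natural end conditions: m_0 = m_2 = 0.
Solving: m_0 = 0, m_1 = -15, m_2 = 0.
On [0, 1], p(t) = -3 + 25/2·t + 0·t² - 5/2·t³.
With t = 1/3: p(1/3) = 29/27.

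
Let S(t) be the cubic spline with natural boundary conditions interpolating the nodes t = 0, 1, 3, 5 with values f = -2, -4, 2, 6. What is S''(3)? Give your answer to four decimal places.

Let σ_i = S''(x_i). Step sizes h_i = 1, 2, 2; slopes of the chords Δ_i = (y_(i+1) - y_i)/h_i = -2, 3, 2.
  1·σ_0 + 6·σ_1 + 2·σ_2 = 6(Δ_1 - Δ_0) = 30
  2·σ_1 + 8·σ_2 + 2·σ_3 = 6(Δ_2 - Δ_1) = -6
Natural end conditions: σ_0 = σ_3 = 0.
Hence σ_0 = 0, σ_1 = 63/11, σ_2 = -24/11, σ_3 = 0.

-2.1818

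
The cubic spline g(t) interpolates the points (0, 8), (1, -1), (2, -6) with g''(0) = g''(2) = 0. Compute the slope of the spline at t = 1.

-7

Put σ_i = g'' at the i-th knot. Here h = (1, 1) and Δ = (-9, -5), so the interior equations h_(i-1)·σ_(i-1) + 2(h_(i-1)+h_i)·σ_i + h_i·σ_(i+1) = 6(Δ_i − Δ_(i-1)) read
  1·σ_0 + 4·σ_1 + 1·σ_2 = 6(Δ_1 - Δ_0) = 24
Natural end conditions: σ_0 = σ_2 = 0.
Hence σ_0 = 0, σ_1 = 6, σ_2 = 0.
On [1, 2], g'(t) = b_1 + 2c_1·(t - 1) + 3d_1·(t - 1)² with b_1 = Δ_1 - h_1(2σ_1 + σ_2)/6 = -7, c_1 = σ_1/2 = 3, d_1 = (σ_2 - σ_1)/(6h_1) = -1. So g'(1) = -7.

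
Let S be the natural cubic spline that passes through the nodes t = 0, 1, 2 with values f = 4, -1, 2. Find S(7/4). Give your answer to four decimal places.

With M_i denoting the second derivative at x_i, h_i = 1, 1, and Δ_i = (y_(i+1) − y_i)/h_i = -5, 3:
  1·M_0 + 4·M_1 + 1·M_2 = 6(Δ_1 - Δ_0) = 48
Natural end conditions: M_0 = M_2 = 0.
Hence M_0 = 0, M_1 = 12, M_2 = 0.
On [1, 2], S(t) = -1 - 1·(t - 1) + 6·(t - 1)² - 2·(t - 1)³.
With (t - 1) = 3/4: S(7/4) = 25/32.

0.7813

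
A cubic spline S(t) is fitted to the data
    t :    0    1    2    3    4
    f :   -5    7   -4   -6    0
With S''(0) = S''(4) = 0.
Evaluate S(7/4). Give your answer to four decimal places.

-0.8842

With m_i denoting the second derivative at x_i, h_i = 1, 1, 1, 1, and Δ_i = (y_(i+1) − y_i)/h_i = 12, -11, -2, 6:
  1·m_0 + 4·m_1 + 1·m_2 = 6(Δ_1 - Δ_0) = -138
  1·m_1 + 4·m_2 + 1·m_3 = 6(Δ_2 - Δ_1) = 54
  1·m_2 + 4·m_3 + 1·m_4 = 6(Δ_3 - Δ_2) = 48
Natural end conditions: m_0 = m_4 = 0.
Solving the tridiagonal system: m_0 = 0, m_1 = -1119/28, m_2 = 153/7, m_3 = 183/28, m_4 = 0.
On [1, 2], S(t) = 7 - 37/28·(t - 1) - 1119/56·(t - 1)² + 577/56·(t - 1)³.
With (t - 1) = 3/4: S(7/4) = -3169/3584.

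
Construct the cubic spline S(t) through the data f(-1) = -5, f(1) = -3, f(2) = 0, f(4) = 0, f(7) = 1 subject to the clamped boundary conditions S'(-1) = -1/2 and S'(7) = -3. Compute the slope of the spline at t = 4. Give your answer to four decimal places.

Put M_i = S'' at the i-th knot. Here h = (2, 1, 2, 3) and Δ = (1, 3, 0, 1/3), so the interior equations h_(i-1)·M_(i-1) + 2(h_(i-1)+h_i)·M_i + h_i·M_(i+1) = 6(Δ_i − Δ_(i-1)) read
  2·M_0 + 6·M_1 + 1·M_2 = 6(Δ_1 - Δ_0) = 12
  1·M_1 + 6·M_2 + 2·M_3 = 6(Δ_2 - Δ_1) = -18
  2·M_2 + 10·M_3 + 3·M_4 = 6(Δ_3 - Δ_2) = 2
Clamped end conditions give two more equations: 2h_0·M_0 + h_0·M_1 = 6(Δ_0 - S'(-1)) = 9 and h_3·M_3 + 2h_3·M_4 = 6(S'(7) - Δ_3) = -20.
Solving the tridiagonal system: M_0 = 653/604, M_1 = 353/151, M_2 = -1265/302, M_3 = 362/151, M_4 = -2053/453.
On [4, 7], S'(t) = b_3 + 2c_3·(t - 4) + 3d_3·(t - 4)² with b_3 = Δ_3 - h_3(2M_3 + M_4)/6 = 61/302, c_3 = M_3/2 = 181/151, d_3 = (M_4 - M_3)/(6h_3) = -3139/8154. So S'(4) = 61/302.

0.2020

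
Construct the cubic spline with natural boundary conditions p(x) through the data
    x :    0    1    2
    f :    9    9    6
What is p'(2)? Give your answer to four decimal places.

-3.7500

Put σ_i = p'' at the i-th knot. Here h = (1, 1) and Δ = (0, -3), so the interior equations h_(i-1)·σ_(i-1) + 2(h_(i-1)+h_i)·σ_i + h_i·σ_(i+1) = 6(Δ_i − Δ_(i-1)) read
  1·σ_0 + 4·σ_1 + 1·σ_2 = 6(Δ_1 - Δ_0) = -18
Natural end conditions: σ_0 = σ_2 = 0.
Solving the tridiagonal system: σ_0 = 0, σ_1 = -9/2, σ_2 = 0.
On [1, 2], p'(x) = b_1 + 2c_1·(x - 1) + 3d_1·(x - 1)² with b_1 = Δ_1 - h_1(2σ_1 + σ_2)/6 = -3/2, c_1 = σ_1/2 = -9/4, d_1 = (σ_2 - σ_1)/(6h_1) = 3/4. So p'(2) = -15/4.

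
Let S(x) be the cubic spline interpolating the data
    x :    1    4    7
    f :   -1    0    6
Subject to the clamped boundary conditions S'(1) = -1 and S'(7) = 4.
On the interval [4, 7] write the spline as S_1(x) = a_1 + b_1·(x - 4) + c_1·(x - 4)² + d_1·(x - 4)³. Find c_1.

0

Write M_i for S''(x_i). With h_i = 3, 3 and divided differences Δ_i = 1/3, 2, the continuity of S' gives the tridiagonal system
  3·M_0 + 12·M_1 + 3·M_2 = 6(Δ_1 - Δ_0) = 10
Clamped end conditions give two more equations: 2h_0·M_0 + h_0·M_1 = 6(Δ_0 - S'(1)) = 8 and h_1·M_1 + 2h_1·M_2 = 6(S'(7) - Δ_1) = 12.
Solving the tridiagonal system: M_0 = 4/3, M_1 = 0, M_2 = 2.
On [4, 7], with S_1(x) = a_1 + b_1·(x - 4) + c_1·(x - 4)² + d_1·(x - 4)³: c_1 = M_1/2 = 0, d_1 = (M_2 - M_1)/(6h_1) = 1/9, b_1 = Δ_1 - h_1(2M_1 + M_2)/6 = 1.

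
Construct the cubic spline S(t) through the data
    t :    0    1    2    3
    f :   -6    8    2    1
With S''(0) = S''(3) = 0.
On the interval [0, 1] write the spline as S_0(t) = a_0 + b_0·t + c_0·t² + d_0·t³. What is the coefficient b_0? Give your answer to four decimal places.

19.6667

Put M_i = S'' at the i-th knot. Here h = (1, 1, 1) and Δ = (14, -6, -1), so the interior equations h_(i-1)·M_(i-1) + 2(h_(i-1)+h_i)·M_i + h_i·M_(i+1) = 6(Δ_i − Δ_(i-1)) read
  1·M_0 + 4·M_1 + 1·M_2 = 6(Δ_1 - Δ_0) = -120
  1·M_1 + 4·M_2 + 1·M_3 = 6(Δ_2 - Δ_1) = 30
Natural end conditions: M_0 = M_3 = 0.
Solving the tridiagonal system: M_0 = 0, M_1 = -34, M_2 = 16, M_3 = 0.
On [0, 1], with S_0(t) = a_0 + b_0·t + c_0·t² + d_0·t³: c_0 = M_0/2 = 0, d_0 = (M_1 - M_0)/(6h_0) = -17/3, b_0 = Δ_0 - h_0(2M_0 + M_1)/6 = 59/3.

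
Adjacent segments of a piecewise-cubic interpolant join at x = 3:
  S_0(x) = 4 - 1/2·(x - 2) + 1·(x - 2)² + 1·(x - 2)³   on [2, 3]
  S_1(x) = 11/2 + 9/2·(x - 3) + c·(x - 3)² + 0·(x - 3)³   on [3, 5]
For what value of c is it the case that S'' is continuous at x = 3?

S_0''(x) = 2 + 6·(x - 2), so S_0''(3) = 8. On the right, S_1''(3) = 2c, so c = 4.

4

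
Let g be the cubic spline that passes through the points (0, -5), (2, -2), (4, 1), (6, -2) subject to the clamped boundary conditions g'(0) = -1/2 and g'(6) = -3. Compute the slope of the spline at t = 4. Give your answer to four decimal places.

Write M_i for g''(x_i). With h_i = 2, 2, 2 and divided differences Δ_i = 3/2, 3/2, -3/2, the continuity of g' gives the tridiagonal system
  2·M_0 + 8·M_1 + 2·M_2 = 6(Δ_1 - Δ_0) = 0
  2·M_1 + 8·M_2 + 2·M_3 = 6(Δ_2 - Δ_1) = -18
Clamped end conditions give two more equations: 2h_0·M_0 + h_0·M_1 = 6(Δ_0 - g'(0)) = 12 and h_2·M_2 + 2h_2·M_3 = 6(g'(6) - Δ_2) = -9.
Hence M_0 = 19/6, M_1 = -1/3, M_2 = -11/6, M_3 = -4/3.
On [4, 6], g'(t) = b_2 + 2c_2·(t - 4) + 3d_2·(t - 4)² with b_2 = Δ_2 - h_2(2M_2 + M_3)/6 = 1/6, c_2 = M_2/2 = -11/12, d_2 = (M_3 - M_2)/(6h_2) = 1/24. So g'(4) = 1/6.

0.1667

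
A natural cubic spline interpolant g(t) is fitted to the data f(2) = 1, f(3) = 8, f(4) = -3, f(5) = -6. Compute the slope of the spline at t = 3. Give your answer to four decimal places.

Put M_i = g'' at the i-th knot. Here h = (1, 1, 1) and Δ = (7, -11, -3), so the interior equations h_(i-1)·M_(i-1) + 2(h_(i-1)+h_i)·M_i + h_i·M_(i+1) = 6(Δ_i − Δ_(i-1)) read
  1·M_0 + 4·M_1 + 1·M_2 = 6(Δ_1 - Δ_0) = -108
  1·M_1 + 4·M_2 + 1·M_3 = 6(Δ_2 - Δ_1) = 48
Natural end conditions: M_0 = M_3 = 0.
Hence M_0 = 0, M_1 = -32, M_2 = 20, M_3 = 0.
On [3, 4], g'(t) = b_1 + 2c_1·(t - 3) + 3d_1·(t - 3)² with b_1 = Δ_1 - h_1(2M_1 + M_2)/6 = -11/3, c_1 = M_1/2 = -16, d_1 = (M_2 - M_1)/(6h_1) = 26/3. So g'(3) = -11/3.

-3.6667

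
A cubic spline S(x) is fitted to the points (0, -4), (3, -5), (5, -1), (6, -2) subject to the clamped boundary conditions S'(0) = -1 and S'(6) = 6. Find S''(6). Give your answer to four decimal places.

25.1579

Put M_i = S'' at the i-th knot. Here h = (3, 2, 1) and Δ = (-1/3, 2, -1), so the interior equations h_(i-1)·M_(i-1) + 2(h_(i-1)+h_i)·M_i + h_i·M_(i+1) = 6(Δ_i − Δ_(i-1)) read
  3·M_0 + 10·M_1 + 2·M_2 = 6(Δ_1 - Δ_0) = 14
  2·M_1 + 6·M_2 + 1·M_3 = 6(Δ_2 - Δ_1) = -18
Clamped end conditions give two more equations: 2h_0·M_0 + h_0·M_1 = 6(Δ_0 - S'(0)) = 4 and h_2·M_2 + 2h_2·M_3 = 6(S'(6) - Δ_2) = 42.
Forward elimination and back-substitution give M_0 = -58/57, M_1 = 64/19, M_2 = -158/19, M_3 = 478/19.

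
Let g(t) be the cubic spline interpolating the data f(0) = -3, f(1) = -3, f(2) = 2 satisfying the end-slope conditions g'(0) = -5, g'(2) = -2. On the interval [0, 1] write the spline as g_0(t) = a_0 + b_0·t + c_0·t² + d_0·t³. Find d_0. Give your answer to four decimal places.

0.5000

With M_i denoting the second derivative at x_i, h_i = 1, 1, and Δ_i = (y_(i+1) − y_i)/h_i = 0, 5:
  1·M_0 + 4·M_1 + 1·M_2 = 6(Δ_1 - Δ_0) = 30
Clamped end conditions give two more equations: 2h_0·M_0 + h_0·M_1 = 6(Δ_0 - g'(0)) = 30 and h_1·M_1 + 2h_1·M_2 = 6(g'(2) - Δ_1) = -42.
Forward elimination and back-substitution give M_0 = 9, M_1 = 12, M_2 = -27.
On [0, 1], with g_0(t) = a_0 + b_0·t + c_0·t² + d_0·t³: c_0 = M_0/2 = 9/2, d_0 = (M_1 - M_0)/(6h_0) = 1/2, b_0 = Δ_0 - h_0(2M_0 + M_1)/6 = -5.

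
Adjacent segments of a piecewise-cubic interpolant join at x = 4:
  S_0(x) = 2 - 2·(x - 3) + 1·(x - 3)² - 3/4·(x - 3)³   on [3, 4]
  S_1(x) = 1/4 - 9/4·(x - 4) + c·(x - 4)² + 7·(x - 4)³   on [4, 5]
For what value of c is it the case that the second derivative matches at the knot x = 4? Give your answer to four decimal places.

-1.2500

S_0''(x) = 2 - 9/2·(x - 3), so S_0''(4) = -5/2. On the right, S_1''(4) = 2c, so c = -5/4.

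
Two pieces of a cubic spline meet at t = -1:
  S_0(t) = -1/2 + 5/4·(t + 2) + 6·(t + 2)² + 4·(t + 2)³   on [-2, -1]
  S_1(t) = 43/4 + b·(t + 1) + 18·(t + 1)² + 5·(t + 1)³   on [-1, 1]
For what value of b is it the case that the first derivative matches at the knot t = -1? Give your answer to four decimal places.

25.2500

S_0'(t) = 5/4 + 12·(t + 2) + 12·(t + 2)², so S_0'(-1) = 101/4. On the right, S_1'(-1) = b, so b = 101/4.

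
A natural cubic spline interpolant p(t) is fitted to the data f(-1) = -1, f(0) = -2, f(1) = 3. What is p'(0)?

Put M_i = p'' at the i-th knot. Here h = (1, 1) and Δ = (-1, 5), so the interior equations h_(i-1)·M_(i-1) + 2(h_(i-1)+h_i)·M_i + h_i·M_(i+1) = 6(Δ_i − Δ_(i-1)) read
  1·M_0 + 4·M_1 + 1·M_2 = 6(Δ_1 - Δ_0) = 36
Natural end conditions: M_0 = M_2 = 0.
Solving the tridiagonal system: M_0 = 0, M_1 = 9, M_2 = 0.
On [0, 1], p'(t) = b_1 + 2c_1·t + 3d_1·t² with b_1 = Δ_1 - h_1(2M_1 + M_2)/6 = 2, c_1 = M_1/2 = 9/2, d_1 = (M_2 - M_1)/(6h_1) = -3/2. So p'(0) = 2.

2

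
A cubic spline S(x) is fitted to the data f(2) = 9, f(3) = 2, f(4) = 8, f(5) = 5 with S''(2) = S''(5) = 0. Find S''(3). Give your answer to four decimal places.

Let M_i = S''(x_i). Step sizes h_i = 1, 1, 1; slopes of the chords Δ_i = (y_(i+1) - y_i)/h_i = -7, 6, -3.
  1·M_0 + 4·M_1 + 1·M_2 = 6(Δ_1 - Δ_0) = 78
  1·M_1 + 4·M_2 + 1·M_3 = 6(Δ_2 - Δ_1) = -54
Natural end conditions: M_0 = M_3 = 0.
Solving the tridiagonal system: M_0 = 0, M_1 = 122/5, M_2 = -98/5, M_3 = 0.

24.4000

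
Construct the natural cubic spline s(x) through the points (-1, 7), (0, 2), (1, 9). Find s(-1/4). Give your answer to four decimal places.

2.2656

Write m_i for s''(x_i). With h_i = 1, 1 and divided differences Δ_i = -5, 7, the continuity of s' gives the tridiagonal system
  1·m_0 + 4·m_1 + 1·m_2 = 6(Δ_1 - Δ_0) = 72
Natural end conditions: m_0 = m_2 = 0.
Forward elimination and back-substitution give m_0 = 0, m_1 = 18, m_2 = 0.
On [-1, 0], s(x) = 7 - 8·(x + 1) + 0·(x + 1)² + 3·(x + 1)³.
With (x + 1) = 3/4: s(-1/4) = 145/64.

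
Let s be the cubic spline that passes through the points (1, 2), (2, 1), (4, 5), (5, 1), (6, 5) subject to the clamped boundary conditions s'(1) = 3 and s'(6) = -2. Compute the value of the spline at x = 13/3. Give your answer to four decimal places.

Put m_i = s'' at the i-th knot. Here h = (1, 2, 1, 1) and Δ = (-1, 2, -4, 4), so the interior equations h_(i-1)·m_(i-1) + 2(h_(i-1)+h_i)·m_i + h_i·m_(i+1) = 6(Δ_i − Δ_(i-1)) read
  1·m_0 + 6·m_1 + 2·m_2 = 6(Δ_1 - Δ_0) = 18
  2·m_1 + 6·m_2 + 1·m_3 = 6(Δ_2 - Δ_1) = -36
  1·m_2 + 4·m_3 + 1·m_4 = 6(Δ_3 - Δ_2) = 48
Clamped end conditions give two more equations: 2h_0·m_0 + h_0·m_1 = 6(Δ_0 - s'(1)) = -24 and h_3·m_3 + 2h_3·m_4 = 6(s'(6) - Δ_3) = -36.
Forward elimination and back-substitution give m_0 = -137/8, m_1 = 41/4, m_2 = -211/16, m_3 = 181/8, m_4 = -469/16.
On [4, 5], s(x) = 5 - 27/8·(x - 4) - 211/32·(x - 4)² + 191/32·(x - 4)³.
With (x - 4) = 1/3: s(13/3) = 1453/432.

3.3634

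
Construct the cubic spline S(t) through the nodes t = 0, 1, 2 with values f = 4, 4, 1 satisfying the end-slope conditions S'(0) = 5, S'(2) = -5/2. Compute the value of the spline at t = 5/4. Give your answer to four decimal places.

3.2441

Put σ_i = S'' at the i-th knot. Here h = (1, 1) and Δ = (0, -3), so the interior equations h_(i-1)·σ_(i-1) + 2(h_(i-1)+h_i)·σ_i + h_i·σ_(i+1) = 6(Δ_i − Δ_(i-1)) read
  1·σ_0 + 4·σ_1 + 1·σ_2 = 6(Δ_1 - Δ_0) = -18
Clamped end conditions give two more equations: 2h_0·σ_0 + h_0·σ_1 = 6(Δ_0 - S'(0)) = -30 and h_1·σ_1 + 2h_1·σ_2 = 6(S'(2) - Δ_1) = 3.
Hence σ_0 = -57/4, σ_1 = -3/2, σ_2 = 9/4.
On [1, 2], S(t) = 4 - 23/8·(t - 1) - 3/4·(t - 1)² + 5/8·(t - 1)³.
With (t - 1) = 1/4: S(5/4) = 1661/512.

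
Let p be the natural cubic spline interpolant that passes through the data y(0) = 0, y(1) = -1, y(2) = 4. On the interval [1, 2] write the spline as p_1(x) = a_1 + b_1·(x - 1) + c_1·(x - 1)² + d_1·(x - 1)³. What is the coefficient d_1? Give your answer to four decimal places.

Put m_i = p'' at the i-th knot. Here h = (1, 1) and Δ = (-1, 5), so the interior equations h_(i-1)·m_(i-1) + 2(h_(i-1)+h_i)·m_i + h_i·m_(i+1) = 6(Δ_i − Δ_(i-1)) read
  1·m_0 + 4·m_1 + 1·m_2 = 6(Δ_1 - Δ_0) = 36
Natural end conditions: m_0 = m_2 = 0.
Hence m_0 = 0, m_1 = 9, m_2 = 0.
On [1, 2], with p_1(x) = a_1 + b_1·(x - 1) + c_1·(x - 1)² + d_1·(x - 1)³: c_1 = m_1/2 = 9/2, d_1 = (m_2 - m_1)/(6h_1) = -3/2, b_1 = Δ_1 - h_1(2m_1 + m_2)/6 = 2.

-1.5000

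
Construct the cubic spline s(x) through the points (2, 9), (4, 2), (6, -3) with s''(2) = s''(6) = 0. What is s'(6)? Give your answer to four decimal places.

-2.2500

Let M_i = s''(x_i). Step sizes h_i = 2, 2; slopes of the chords Δ_i = (y_(i+1) - y_i)/h_i = -7/2, -5/2.
  2·M_0 + 8·M_1 + 2·M_2 = 6(Δ_1 - Δ_0) = 6
Natural end conditions: M_0 = M_2 = 0.
Forward elimination and back-substitution give M_0 = 0, M_1 = 3/4, M_2 = 0.
On [4, 6], s'(x) = b_1 + 2c_1·(x - 4) + 3d_1·(x - 4)² with b_1 = Δ_1 - h_1(2M_1 + M_2)/6 = -3, c_1 = M_1/2 = 3/8, d_1 = (M_2 - M_1)/(6h_1) = -1/16. So s'(6) = -9/4.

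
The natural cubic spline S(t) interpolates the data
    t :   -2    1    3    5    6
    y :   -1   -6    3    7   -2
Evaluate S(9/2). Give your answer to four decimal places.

8.4111

With σ_i denoting the second derivative at x_i, h_i = 3, 2, 2, 1, and Δ_i = (y_(i+1) − y_i)/h_i = -5/3, 9/2, 2, -9:
  3·σ_0 + 10·σ_1 + 2·σ_2 = 6(Δ_1 - Δ_0) = 37
  2·σ_1 + 8·σ_2 + 2·σ_3 = 6(Δ_2 - Δ_1) = -15
  2·σ_2 + 6·σ_3 + 1·σ_4 = 6(Δ_3 - Δ_2) = -66
Natural end conditions: σ_0 = σ_4 = 0.
Solving the tridiagonal system: σ_0 = 0, σ_1 = 193/52, σ_2 = -3/52, σ_3 = -571/52, σ_4 = 0.
On [3, 5], S(t) = 3 + 889/156·(t - 3) - 3/104·(t - 3)² - 71/78·(t - 3)³.
With (t - 3) = 3/2: S(9/2) = 3499/416.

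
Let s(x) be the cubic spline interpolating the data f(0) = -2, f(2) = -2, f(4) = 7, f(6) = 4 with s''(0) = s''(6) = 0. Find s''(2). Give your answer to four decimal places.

4.8000

With M_i denoting the second derivative at x_i, h_i = 2, 2, 2, and Δ_i = (y_(i+1) − y_i)/h_i = 0, 9/2, -3/2:
  2·M_0 + 8·M_1 + 2·M_2 = 6(Δ_1 - Δ_0) = 27
  2·M_1 + 8·M_2 + 2·M_3 = 6(Δ_2 - Δ_1) = -36
Natural end conditions: M_0 = M_3 = 0.
Solving the tridiagonal system: M_0 = 0, M_1 = 24/5, M_2 = -57/10, M_3 = 0.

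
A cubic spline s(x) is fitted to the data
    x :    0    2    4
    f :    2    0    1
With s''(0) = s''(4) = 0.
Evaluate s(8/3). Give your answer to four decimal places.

Let σ_i = s''(x_i). Step sizes h_i = 2, 2; slopes of the chords Δ_i = (y_(i+1) - y_i)/h_i = -1, 1/2.
  2·σ_0 + 8·σ_1 + 2·σ_2 = 6(Δ_1 - Δ_0) = 9
Natural end conditions: σ_0 = σ_2 = 0.
Hence σ_0 = 0, σ_1 = 9/8, σ_2 = 0.
On [2, 4], s(x) = 0 - 1/4·(x - 2) + 9/16·(x - 2)² - 3/32·(x - 2)³.
With (x - 2) = 2/3: s(8/3) = 1/18.

0.0556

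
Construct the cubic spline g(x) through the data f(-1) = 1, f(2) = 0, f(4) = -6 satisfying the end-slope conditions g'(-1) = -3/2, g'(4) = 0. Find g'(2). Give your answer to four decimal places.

Write M_i for g''(x_i). With h_i = 3, 2 and divided differences Δ_i = -1/3, -3, the continuity of g' gives the tridiagonal system
  3·M_0 + 10·M_1 + 2·M_2 = 6(Δ_1 - Δ_0) = -16
Clamped end conditions give two more equations: 2h_0·M_0 + h_0·M_1 = 6(Δ_0 - g'(-1)) = 7 and h_1·M_1 + 2h_1·M_2 = 6(g'(4) - Δ_1) = 18.
Solving: M_0 = 46/15, M_1 = -19/5, M_2 = 32/5.
On [2, 4], g'(x) = b_1 + 2c_1·(x - 2) + 3d_1·(x - 2)² with b_1 = Δ_1 - h_1(2M_1 + M_2)/6 = -13/5, c_1 = M_1/2 = -19/10, d_1 = (M_2 - M_1)/(6h_1) = 17/20. So g'(2) = -13/5.

-2.6000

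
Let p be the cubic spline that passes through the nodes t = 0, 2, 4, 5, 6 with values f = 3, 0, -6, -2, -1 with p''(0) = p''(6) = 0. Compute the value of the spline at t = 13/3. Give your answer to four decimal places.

-4.9030

Put m_i = p'' at the i-th knot. Here h = (2, 2, 1, 1) and Δ = (-3/2, -3, 4, 1), so the interior equations h_(i-1)·m_(i-1) + 2(h_(i-1)+h_i)·m_i + h_i·m_(i+1) = 6(Δ_i − Δ_(i-1)) read
  2·m_0 + 8·m_1 + 2·m_2 = 6(Δ_1 - Δ_0) = -9
  2·m_1 + 6·m_2 + 1·m_3 = 6(Δ_2 - Δ_1) = 42
  1·m_2 + 4·m_3 + 1·m_4 = 6(Δ_3 - Δ_2) = -18
Natural end conditions: m_0 = m_4 = 0.
Hence m_0 = 0, m_1 = -193/56, m_2 = 65/7, m_3 = -191/28, m_4 = 0.
On [4, 5], p(t) = -6 + 49/24·(t - 4) + 65/14·(t - 4)² - 451/168·(t - 4)³.
With (t - 4) = 1/3: p(13/3) = -2780/567.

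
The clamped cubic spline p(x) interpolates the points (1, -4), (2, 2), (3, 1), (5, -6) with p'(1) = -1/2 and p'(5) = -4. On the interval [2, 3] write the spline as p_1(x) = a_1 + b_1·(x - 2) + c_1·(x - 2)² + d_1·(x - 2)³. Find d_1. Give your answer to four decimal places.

3.1136

Write M_i for p''(x_i). With h_i = 1, 1, 2 and divided differences Δ_i = 6, -1, -7/2, the continuity of p' gives the tridiagonal system
  1·M_0 + 4·M_1 + 1·M_2 = 6(Δ_1 - Δ_0) = -42
  1·M_1 + 6·M_2 + 2·M_3 = 6(Δ_2 - Δ_1) = -15
Clamped end conditions give two more equations: 2h_0·M_0 + h_0·M_1 = 6(Δ_0 - p'(1)) = 39 and h_2·M_2 + 2h_2·M_3 = 6(p'(5) - Δ_2) = -3.
Forward elimination and back-substitution give M_0 = 625/22, M_1 = -196/11, M_2 = 19/22, M_3 = -13/11.
On [2, 3], with p_1(x) = a_1 + b_1·(x - 2) + c_1·(x - 2)² + d_1·(x - 2)³: c_1 = M_1/2 = -98/11, d_1 = (M_2 - M_1)/(6h_1) = 137/44, b_1 = Δ_1 - h_1(2M_1 + M_2)/6 = 211/44.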